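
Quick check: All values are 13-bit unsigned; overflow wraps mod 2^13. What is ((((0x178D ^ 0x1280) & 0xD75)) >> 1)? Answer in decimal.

0x178D = 1011110001101
0x1280 = 1001010000000
→ ^ → 0010100001101 = 1293
0xD75 = 0110101110101
→ & → 0010100000101 = 1285
→ >> 1 → 0001010000010 = 642

642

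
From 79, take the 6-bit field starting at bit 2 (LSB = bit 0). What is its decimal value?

v = 001001111
Shift right by 2: 0010011
Mask low 6 bits: 010011 = 19

19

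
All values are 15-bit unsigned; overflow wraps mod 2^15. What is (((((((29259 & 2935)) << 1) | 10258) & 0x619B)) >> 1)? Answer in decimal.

29259 = 111001001001011
2935 = 000101101110111
→ & → 000001001000011 = 579
→ << 1 (mod 2^15) → 000010010000110 = 1158
10258 = 010100000010010
→ | → 010110010010110 = 11414
0x619B = 110000110011011
→ & → 010000010010010 = 8338
→ >> 1 → 001000001001001 = 4169

4169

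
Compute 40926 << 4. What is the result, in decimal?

40926 = 00001001111111011110
shift left by 4 → 10011111110111100000 = 654816
(equivalently, 40926 × 2^4 = 40926 × 16)

654816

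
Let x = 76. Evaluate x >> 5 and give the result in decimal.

76 = 1001100
shift right by 5 → 0000010 = 2
(equivalently, floor(76 / 32))

2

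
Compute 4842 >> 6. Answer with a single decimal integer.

75

4842 = 1001011101010
shift right by 6 → 0000001001011 = 75
(equivalently, floor(4842 / 64))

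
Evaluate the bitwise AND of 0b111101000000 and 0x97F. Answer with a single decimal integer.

2368

a = 111101000000
0x97F = 100101111111
AND → 100101000000 = 2368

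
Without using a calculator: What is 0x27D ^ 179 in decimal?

718

0x27D = 1001111101
179 = 0010110011
XOR → 1011001110 = 718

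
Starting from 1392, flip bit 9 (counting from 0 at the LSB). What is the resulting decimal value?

x = 00010101110000
bit 9 is currently 0; toggle it via x ^ (1 << 9) = x ^ 512
→ 00011101110000 = 1904

1904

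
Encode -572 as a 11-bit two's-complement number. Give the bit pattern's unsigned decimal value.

572 in 11 bits: 01000111100
Invert: 10111000011
Add 1:  10111000100 = 1476
(Check: 2^11 - 572 = 2048 - 572 = 1476.)

1476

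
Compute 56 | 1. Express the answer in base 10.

57

56 = 111000
1 = 000001
 OR → 111001 = 57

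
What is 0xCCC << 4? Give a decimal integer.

52416

0xCCC = 0000110011001100
shift left by 4 → 1100110011000000 = 52416
(equivalently, 3276 × 2^4 = 3276 × 16)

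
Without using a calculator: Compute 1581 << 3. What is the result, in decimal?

12648

1581 = 00011000101101
shift left by 3 → 11000101101000 = 12648
(equivalently, 1581 × 2^3 = 1581 × 8)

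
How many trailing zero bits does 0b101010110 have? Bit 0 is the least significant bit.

1

0b101010110 = 101010110
Trailing zeros: 1, so the lowest set bit is bit 1 (value 2).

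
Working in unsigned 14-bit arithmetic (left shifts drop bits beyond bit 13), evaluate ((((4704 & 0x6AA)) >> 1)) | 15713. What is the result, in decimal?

15729

4704 = 01001001100000
0x6AA = 00011010101010
→ & → 00001000100000 = 544
→ >> 1 → 00000100010000 = 272
15713 = 11110101100001
→ | → 11110101110001 = 15729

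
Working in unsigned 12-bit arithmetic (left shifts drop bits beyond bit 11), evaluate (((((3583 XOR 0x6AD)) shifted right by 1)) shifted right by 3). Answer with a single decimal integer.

3583 = 110111111111
0x6AD = 011010101101
→ XOR → 101101010010 = 2898
→ shifted right by 1 → 010110101001 = 1449
→ shifted right by 3 → 000010110101 = 181

181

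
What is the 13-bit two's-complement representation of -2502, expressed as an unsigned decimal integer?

2502 in 13 bits: 0100111000110
Invert: 1011000111001
Add 1:  1011000111010 = 5690
(Check: 2^13 - 2502 = 8192 - 2502 = 5690.)

5690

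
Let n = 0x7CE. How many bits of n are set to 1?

8

0x7CE = 11111001110
Count the 1s: 1 + 1 + 1 + 1 + 1 + 1 + 1 + 1 = 8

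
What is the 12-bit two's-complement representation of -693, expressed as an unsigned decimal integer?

693 in 12 bits: 001010110101
Invert: 110101001010
Add 1:  110101001011 = 3403
(Check: 2^12 - 693 = 4096 - 693 = 3403.)

3403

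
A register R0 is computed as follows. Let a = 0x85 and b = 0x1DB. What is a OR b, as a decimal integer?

479

0x85 = 010000101
0x1DB = 111011011
 OR → 111011111 = 479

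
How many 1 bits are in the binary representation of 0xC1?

0xC1 = 11000001
Count the 1s: 1 + 1 + 1 = 3

3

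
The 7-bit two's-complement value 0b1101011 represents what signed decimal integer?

pattern = 1101011 (MSB is 1 ⇒ negative)
Invert: 0010100, add 1 → 0010101 = 21, so the value is -21.
(Equivalently: 107 - 2^7 = 107 - 128 = -21.)

-21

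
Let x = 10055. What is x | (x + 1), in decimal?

x = 10011101000111 = 10055
x + 1 = 10011101001000
OR    = 10011101001111 = 10063
(x | (x + 1) sets the lowest cleared bit.)

10063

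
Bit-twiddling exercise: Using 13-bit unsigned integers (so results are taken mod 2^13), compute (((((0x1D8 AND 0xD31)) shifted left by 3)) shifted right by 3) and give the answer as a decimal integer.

272

0x1D8 = 0000111011000
0xD31 = 0110100110001
→ AND → 0000100010000 = 272
→ shifted left by 3 (mod 2^13) → 0100010000000 = 2176
→ shifted right by 3 → 0000100010000 = 272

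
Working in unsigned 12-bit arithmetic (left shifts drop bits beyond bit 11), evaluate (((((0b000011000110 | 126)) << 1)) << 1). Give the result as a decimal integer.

0b000011000110 = 000011000110
126 = 000001111110
→ | → 000011111110 = 254
→ << 1 (mod 2^12) → 000111111100 = 508
→ << 1 (mod 2^12) → 001111111000 = 1016

1016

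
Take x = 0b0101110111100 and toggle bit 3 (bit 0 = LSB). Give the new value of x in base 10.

2996

x = 0101110111100
bit 3 is currently 1; toggle it via x ^ (1 << 3) = x ^ 8
→ 0101110110100 = 2996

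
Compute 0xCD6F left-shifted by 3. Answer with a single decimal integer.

0xCD6F = 0001100110101101111
shift left by 3 → 1100110101101111000 = 420728
(equivalently, 52591 × 2^3 = 52591 × 8)

420728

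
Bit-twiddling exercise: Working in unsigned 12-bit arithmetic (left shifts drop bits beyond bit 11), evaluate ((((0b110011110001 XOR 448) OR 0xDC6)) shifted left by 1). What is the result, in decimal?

0b110011110001 = 110011110001
448 = 000111000000
→ XOR → 110100110001 = 3377
0xDC6 = 110111000110
→ OR → 110111110111 = 3575
→ shifted left by 1 (mod 2^12) → 101111101110 = 3054

3054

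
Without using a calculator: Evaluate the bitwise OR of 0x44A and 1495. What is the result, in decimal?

0x44A = 10001001010
1495 = 10111010111
 OR → 10111011111 = 1503

1503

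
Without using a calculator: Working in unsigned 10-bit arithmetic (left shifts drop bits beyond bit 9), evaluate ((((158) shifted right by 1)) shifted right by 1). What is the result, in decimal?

158 = 0010011110
→ shifted right by 1 → 0001001111 = 79
→ shifted right by 1 → 0000100111 = 39

39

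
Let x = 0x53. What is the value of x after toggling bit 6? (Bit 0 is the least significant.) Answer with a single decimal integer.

19

x = 0000001010011
bit 6 is currently 1; toggle it via x ^ (1 << 6) = x ^ 64
→ 0000000010011 = 19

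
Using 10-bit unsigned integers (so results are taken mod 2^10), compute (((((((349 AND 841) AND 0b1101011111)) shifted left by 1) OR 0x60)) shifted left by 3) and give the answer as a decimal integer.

349 = 0101011101
841 = 1101001001
→ AND → 0101001001 = 329
0b1101011111 = 1101011111
→ AND → 0101001001 = 329
→ shifted left by 1 (mod 2^10) → 1010010010 = 658
0x60 = 0001100000
→ OR → 1011110010 = 754
→ shifted left by 3 (mod 2^10) → 1110010000 = 912

912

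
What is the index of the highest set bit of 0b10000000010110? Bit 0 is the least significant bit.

13

0b10000000010110 = 10000000010110
The topmost 1 is at position 13 (since 2^13 = 8192 ≤ 8214 < 16384).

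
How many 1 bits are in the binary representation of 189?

189 = 10111101
Count the 1s: 1 + 1 + 1 + 1 + 1 + 1 = 6

6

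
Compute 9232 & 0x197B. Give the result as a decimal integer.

9232 = 10010000010000
0x197B = 01100101111011
AND → 00000000010000 = 16

16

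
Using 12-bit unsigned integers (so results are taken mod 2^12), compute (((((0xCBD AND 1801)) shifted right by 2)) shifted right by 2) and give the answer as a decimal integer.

0xCBD = 110010111101
1801 = 011100001001
→ AND → 010000001001 = 1033
→ shifted right by 2 → 000100000010 = 258
→ shifted right by 2 → 000001000000 = 64

64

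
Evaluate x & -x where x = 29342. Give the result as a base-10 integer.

x = 111001010011110 = 29342
-x (two's complement) = …000110101100010
AND   = 000000000000010 = 2
(x & -x isolates the lowest set bit of x.)

2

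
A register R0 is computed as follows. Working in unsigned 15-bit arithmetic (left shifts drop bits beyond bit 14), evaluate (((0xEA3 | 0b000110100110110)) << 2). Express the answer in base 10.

0xEA3 = 000111010100011
0b000110100110110 = 000110100110110
→ | → 000111110110111 = 4023
→ << 2 (mod 2^15) → 011111011011100 = 16092

16092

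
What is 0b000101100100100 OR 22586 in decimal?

a = 000101100100100
22586 = 101100000111010
 OR → 101101100111110 = 23358

23358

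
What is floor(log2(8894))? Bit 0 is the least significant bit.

13

8894 = 10001010111110
The topmost 1 is at position 13 (since 2^13 = 8192 ≤ 8894 < 16384).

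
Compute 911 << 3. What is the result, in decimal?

911 = 0001110001111
shift left by 3 → 1110001111000 = 7288
(equivalently, 911 × 2^3 = 911 × 8)

7288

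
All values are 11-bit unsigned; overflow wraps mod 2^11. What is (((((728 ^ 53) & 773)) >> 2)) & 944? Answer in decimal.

128

728 = 01011011000
53 = 00000110101
→ ^ → 01011101101 = 749
773 = 01100000101
→ & → 01000000101 = 517
→ >> 2 → 00010000001 = 129
944 = 01110110000
→ & → 00010000000 = 128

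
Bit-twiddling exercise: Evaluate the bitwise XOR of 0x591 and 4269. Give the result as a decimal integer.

0x591 = 0010110010001
4269 = 1000010101101
XOR → 1010100111100 = 5436

5436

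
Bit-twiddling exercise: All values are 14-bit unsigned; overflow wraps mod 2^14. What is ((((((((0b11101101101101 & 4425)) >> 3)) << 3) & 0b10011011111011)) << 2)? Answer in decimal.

288

0b11101101101101 = 11101101101101
4425 = 01000101001001
→ & → 01000101001001 = 4425
→ >> 3 → 00001000101001 = 553
→ << 3 (mod 2^14) → 01000101001000 = 4424
0b10011011111011 = 10011011111011
→ & → 00000001001000 = 72
→ << 2 (mod 2^14) → 00000100100000 = 288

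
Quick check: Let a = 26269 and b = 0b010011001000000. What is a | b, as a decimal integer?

26333

26269 = 110011010011101
b = 010011001000000
 OR → 110011011011101 = 26333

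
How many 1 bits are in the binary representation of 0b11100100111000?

n = 11100100111000
Count the 1s: 1 + 1 + 1 + 1 + 1 + 1 + 1 = 7

7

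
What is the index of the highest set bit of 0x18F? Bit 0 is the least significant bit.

8

0x18F = 110001111
The topmost 1 is at position 8 (since 2^8 = 256 ≤ 399 < 512).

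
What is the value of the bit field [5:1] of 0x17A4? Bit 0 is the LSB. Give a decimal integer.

18

v = 1011110100100
Shift right by 1: 101111010010
Mask low 5 bits: 10010 = 18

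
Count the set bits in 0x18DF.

9

0x18DF = 1100011011111
Count the 1s: 1 + 1 + 1 + 1 + 1 + 1 + 1 + 1 + 1 = 9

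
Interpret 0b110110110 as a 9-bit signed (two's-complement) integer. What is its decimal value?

pattern = 110110110 (MSB is 1 ⇒ negative)
Invert: 001001001, add 1 → 001001010 = 74, so the value is -74.
(Equivalently: 438 - 2^9 = 438 - 512 = -74.)

-74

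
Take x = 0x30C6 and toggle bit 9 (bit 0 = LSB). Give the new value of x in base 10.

12998

x = 11000011000110
bit 9 is currently 0; toggle it via x ^ (1 << 9) = x ^ 512
→ 11001011000110 = 12998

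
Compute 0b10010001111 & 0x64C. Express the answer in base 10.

a = 10010001111
0x64C = 11001001100
AND → 10000001100 = 1036

1036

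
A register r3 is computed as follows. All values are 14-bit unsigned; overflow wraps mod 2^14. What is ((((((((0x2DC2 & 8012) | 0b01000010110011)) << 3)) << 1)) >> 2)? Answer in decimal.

0x2DC2 = 10110111000010
8012 = 01111101001100
→ & → 00110101000000 = 3392
0b01000010110011 = 01000010110011
→ | → 01110111110011 = 7667
→ << 3 (mod 2^14) → 10111110011000 = 12184
→ << 1 (mod 2^14) → 01111100110000 = 7984
→ >> 2 → 00011111001100 = 1996

1996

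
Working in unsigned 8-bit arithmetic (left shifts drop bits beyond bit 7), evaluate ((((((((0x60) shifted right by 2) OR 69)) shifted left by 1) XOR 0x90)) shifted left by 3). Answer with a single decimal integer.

0x60 = 01100000
→ shifted right by 2 → 00011000 = 24
69 = 01000101
→ OR → 01011101 = 93
→ shifted left by 1 (mod 2^8) → 10111010 = 186
0x90 = 10010000
→ XOR → 00101010 = 42
→ shifted left by 3 (mod 2^8) → 01010000 = 80

80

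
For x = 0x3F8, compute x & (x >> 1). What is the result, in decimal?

x = 1111111000 = 1016
x>>1 = 0111111100
AND  = 0111111000 = 504
(x & (x >> 1) has a 1 wherever x has two consecutive 1 bits.)

504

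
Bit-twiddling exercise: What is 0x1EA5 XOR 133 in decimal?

7712

0x1EA5 = 1111010100101
133 = 0000010000101
XOR → 1111000100000 = 7712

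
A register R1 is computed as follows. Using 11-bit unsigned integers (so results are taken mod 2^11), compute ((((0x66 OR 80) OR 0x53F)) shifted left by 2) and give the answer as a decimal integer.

1532

0x66 = 00001100110
80 = 00001010000
→ OR → 00001110110 = 118
0x53F = 10100111111
→ OR → 10101111111 = 1407
→ shifted left by 2 (mod 2^11) → 10111111100 = 1532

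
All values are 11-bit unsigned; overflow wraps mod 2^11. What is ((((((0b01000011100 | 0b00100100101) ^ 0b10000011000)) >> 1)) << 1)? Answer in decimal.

1828

0b01000011100 = 01000011100
0b00100100101 = 00100100101
→ | → 01100111101 = 829
0b10000011000 = 10000011000
→ ^ → 11100100101 = 1829
→ >> 1 → 01110010010 = 914
→ << 1 (mod 2^11) → 11100100100 = 1828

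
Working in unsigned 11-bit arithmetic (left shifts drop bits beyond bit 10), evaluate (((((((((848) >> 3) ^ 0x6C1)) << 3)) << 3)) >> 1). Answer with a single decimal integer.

848 = 01101010000
→ >> 3 → 00001101010 = 106
0x6C1 = 11011000001
→ ^ → 11010101011 = 1707
→ << 3 (mod 2^11) → 10101011000 = 1368
→ << 3 (mod 2^11) → 01011000000 = 704
→ >> 1 → 00101100000 = 352

352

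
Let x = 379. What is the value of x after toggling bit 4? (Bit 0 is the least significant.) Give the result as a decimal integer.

x = 101111011
bit 4 is currently 1; toggle it via x ^ (1 << 4) = x ^ 16
→ 101101011 = 363

363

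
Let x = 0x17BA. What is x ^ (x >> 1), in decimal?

7271

x = 1011110111010 = 6074
x>>1 = 0101111011101
XOR  = 1110001100111 = 7271
(x ^ (x >> 1) gives the standard binary-reflected Gray code of x.)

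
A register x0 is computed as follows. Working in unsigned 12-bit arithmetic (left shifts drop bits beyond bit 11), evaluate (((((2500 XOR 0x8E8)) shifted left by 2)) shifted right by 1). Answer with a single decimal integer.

600

2500 = 100111000100
0x8E8 = 100011101000
→ XOR → 000100101100 = 300
→ shifted left by 2 (mod 2^12) → 010010110000 = 1200
→ shifted right by 1 → 001001011000 = 600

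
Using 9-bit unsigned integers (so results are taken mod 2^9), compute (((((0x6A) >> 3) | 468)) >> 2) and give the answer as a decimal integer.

119

0x6A = 001101010
→ >> 3 → 000001101 = 13
468 = 111010100
→ | → 111011101 = 477
→ >> 2 → 001110111 = 119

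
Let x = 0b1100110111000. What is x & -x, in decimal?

8

x = 1100110111000 = 6584
-x (two's complement) = …0011001001000
AND   = 0000000001000 = 8
(x & -x isolates the lowest set bit of x.)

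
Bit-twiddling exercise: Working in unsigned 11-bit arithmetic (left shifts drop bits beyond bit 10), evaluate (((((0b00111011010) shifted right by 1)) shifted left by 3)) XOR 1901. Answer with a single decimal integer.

5

0b00111011010 = 00111011010
→ shifted right by 1 → 00011101101 = 237
→ shifted left by 3 (mod 2^11) → 11101101000 = 1896
1901 = 11101101101
→ XOR → 00000000101 = 5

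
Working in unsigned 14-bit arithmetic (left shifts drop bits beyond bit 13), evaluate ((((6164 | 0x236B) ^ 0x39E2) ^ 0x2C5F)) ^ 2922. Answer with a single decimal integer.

9640

6164 = 01100000010100
0x236B = 10001101101011
→ | → 11101101111111 = 15231
0x39E2 = 11100111100010
→ ^ → 00001010011101 = 669
0x2C5F = 10110001011111
→ ^ → 10111011000010 = 11970
2922 = 00101101101010
→ ^ → 10010110101000 = 9640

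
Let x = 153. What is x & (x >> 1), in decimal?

8

x = 10011001 = 153
x>>1 = 01001100
AND  = 00001000 = 8
(x & (x >> 1) has a 1 wherever x has two consecutive 1 bits.)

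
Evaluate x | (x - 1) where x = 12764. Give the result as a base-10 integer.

12767

x = 11000111011100 = 12764
x - 1 = 11000111011011
OR    = 11000111011111 = 12767
(x | (x - 1) sets all bits below the lowest set bit.)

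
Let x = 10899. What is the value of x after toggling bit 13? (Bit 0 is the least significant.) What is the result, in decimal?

x = 10101010010011
bit 13 is currently 1; toggle it via x ^ (1 << 13) = x ^ 8192
→ 00101010010011 = 2707

2707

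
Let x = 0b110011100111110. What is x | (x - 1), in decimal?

26431

x = 110011100111110 = 26430
x - 1 = 110011100111101
OR    = 110011100111111 = 26431
(x | (x - 1) sets all bits below the lowest set bit.)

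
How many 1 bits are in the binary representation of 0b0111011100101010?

n = 111011100101010
Count the 1s: 1 + 1 + 1 + 1 + 1 + 1 + 1 + 1 + 1 = 9

9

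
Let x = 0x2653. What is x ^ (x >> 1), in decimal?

x = 10011001010011 = 9811
x>>1 = 01001100101001
XOR  = 11010101111010 = 13690
(x ^ (x >> 1) gives the standard binary-reflected Gray code of x.)

13690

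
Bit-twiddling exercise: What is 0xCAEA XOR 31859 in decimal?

46745

0xCAEA = 1100101011101010
31859 = 0111110001110011
XOR → 1011011010011001 = 46745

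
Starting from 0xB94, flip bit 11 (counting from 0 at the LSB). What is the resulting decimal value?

916

x = 0101110010100
bit 11 is currently 1; toggle it via x ^ (1 << 11) = x ^ 2048
→ 0001110010100 = 916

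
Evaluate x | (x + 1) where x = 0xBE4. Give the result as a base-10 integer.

3045

x = 101111100100 = 3044
x + 1 = 101111100101
OR    = 101111100101 = 3045
(x | (x + 1) sets the lowest cleared bit.)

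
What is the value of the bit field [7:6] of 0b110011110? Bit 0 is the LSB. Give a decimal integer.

v = 110011110
Shift right by 6: 110
Mask low 2 bits: 10 = 2

2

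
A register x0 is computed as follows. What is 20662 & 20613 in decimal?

20662 = 101000010110110
20613 = 101000010000101
AND → 101000010000100 = 20612

20612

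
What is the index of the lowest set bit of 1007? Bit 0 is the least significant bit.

1007 = 1111101111
Trailing zeros: 0, so the lowest set bit is bit 0 (value 1).

0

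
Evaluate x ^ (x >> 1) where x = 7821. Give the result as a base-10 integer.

4555

x = 1111010001101 = 7821
x>>1 = 0111101000110
XOR  = 1000111001011 = 4555
(x ^ (x >> 1) gives the standard binary-reflected Gray code of x.)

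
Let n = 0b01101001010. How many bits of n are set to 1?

5

n = 1101001010
Count the 1s: 1 + 1 + 1 + 1 + 1 = 5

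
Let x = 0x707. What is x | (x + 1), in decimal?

x = 11100000111 = 1799
x + 1 = 11100001000
OR    = 11100001111 = 1807
(x | (x + 1) sets the lowest cleared bit.)

1807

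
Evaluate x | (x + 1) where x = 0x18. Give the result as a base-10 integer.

25

x = 11000 = 24
x + 1 = 11001
OR    = 11001 = 25
(x | (x + 1) sets the lowest cleared bit.)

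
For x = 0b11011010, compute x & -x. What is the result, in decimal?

2

x = 11011010 = 218
-x (two's complement) = …00100110
AND   = 00000010 = 2
(x & -x isolates the lowest set bit of x.)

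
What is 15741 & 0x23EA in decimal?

8552

15741 = 11110101111101
0x23EA = 10001111101010
AND → 10000101101000 = 8552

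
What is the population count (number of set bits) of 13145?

8

13145 = 11001101011001
Count the 1s: 1 + 1 + 1 + 1 + 1 + 1 + 1 + 1 = 8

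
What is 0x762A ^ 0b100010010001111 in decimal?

12965

0x762A = 111011000101010
b = 100010010001111
XOR → 011001010100101 = 12965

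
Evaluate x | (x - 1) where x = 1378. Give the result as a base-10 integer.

x = 10101100010 = 1378
x - 1 = 10101100001
OR    = 10101100011 = 1379
(x | (x - 1) sets all bits below the lowest set bit.)

1379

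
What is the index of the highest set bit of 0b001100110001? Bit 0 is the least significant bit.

0b001100110001 = 1100110001
The topmost 1 is at position 9 (since 2^9 = 512 ≤ 817 < 1024).

9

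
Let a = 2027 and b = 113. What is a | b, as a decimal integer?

2043

2027 = 11111101011
113 = 00001110001
 OR → 11111111011 = 2043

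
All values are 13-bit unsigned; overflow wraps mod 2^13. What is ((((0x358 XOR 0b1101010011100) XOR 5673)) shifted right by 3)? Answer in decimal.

0x358 = 0001101011000
0b1101010011100 = 1101010011100
→ XOR → 1100111000100 = 6596
5673 = 1011000101001
→ XOR → 0111111101101 = 4077
→ shifted right by 3 → 0000111111101 = 509

509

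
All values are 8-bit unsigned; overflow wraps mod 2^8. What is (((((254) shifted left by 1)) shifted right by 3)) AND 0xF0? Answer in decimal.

16

254 = 11111110
→ shifted left by 1 (mod 2^8) → 11111100 = 252
→ shifted right by 3 → 00011111 = 31
0xF0 = 11110000
→ AND → 00010000 = 16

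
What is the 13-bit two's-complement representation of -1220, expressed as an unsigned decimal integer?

6972

1220 in 13 bits: 0010011000100
Invert: 1101100111011
Add 1:  1101100111100 = 6972
(Check: 2^13 - 1220 = 8192 - 1220 = 6972.)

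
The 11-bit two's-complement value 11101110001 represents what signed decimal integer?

pattern = 11101110001 (MSB is 1 ⇒ negative)
Invert: 00010001110, add 1 → 00010001111 = 143, so the value is -143.
(Equivalently: 1905 - 2^11 = 1905 - 2048 = -143.)

-143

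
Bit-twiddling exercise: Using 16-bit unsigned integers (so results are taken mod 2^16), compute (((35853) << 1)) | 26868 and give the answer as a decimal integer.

30974

35853 = 1000110000001101
→ << 1 (mod 2^16) → 0001100000011010 = 6170
26868 = 0110100011110100
→ | → 0111100011111110 = 30974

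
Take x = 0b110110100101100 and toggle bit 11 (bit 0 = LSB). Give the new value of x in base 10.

25900

x = 110110100101100
bit 11 is currently 1; toggle it via x ^ (1 << 11) = x ^ 2048
→ 110010100101100 = 25900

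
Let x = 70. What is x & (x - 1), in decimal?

68

x = 1000110 = 70
x - 1 = 1000101
AND   = 1000100 = 68
(x & (x - 1) clears the lowest set bit of x.)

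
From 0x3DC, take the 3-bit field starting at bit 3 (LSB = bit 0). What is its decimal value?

3

v = 01111011100
Shift right by 3: 01111011
Mask low 3 bits: 011 = 3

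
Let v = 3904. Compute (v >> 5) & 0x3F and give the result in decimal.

v = 0111101000000
Shift right by 5: 01111010
Mask low 6 bits: 111010 = 58

58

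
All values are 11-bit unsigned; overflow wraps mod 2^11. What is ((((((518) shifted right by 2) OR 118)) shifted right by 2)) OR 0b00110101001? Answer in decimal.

445

518 = 01000000110
→ shifted right by 2 → 00010000001 = 129
118 = 00001110110
→ OR → 00011110111 = 247
→ shifted right by 2 → 00000111101 = 61
0b00110101001 = 00110101001
→ OR → 00110111101 = 445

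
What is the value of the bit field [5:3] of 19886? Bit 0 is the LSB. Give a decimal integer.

5

v = 100110110101110
Shift right by 3: 100110110101
Mask low 3 bits: 101 = 5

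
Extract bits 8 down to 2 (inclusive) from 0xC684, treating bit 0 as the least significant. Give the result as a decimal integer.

33

v = 1100011010000100
Shift right by 2: 11000110100001
Mask low 7 bits: 0100001 = 33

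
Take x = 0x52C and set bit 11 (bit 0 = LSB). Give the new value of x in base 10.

3372

x = 010100101100
bit 11 is currently 0; set it via x | (1 << 11) = x | 2048
→ 110100101100 = 3372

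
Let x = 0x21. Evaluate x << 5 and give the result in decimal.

0x21 = 00000100001
shift left by 5 → 10000100000 = 1056
(equivalently, 33 × 2^5 = 33 × 32)

1056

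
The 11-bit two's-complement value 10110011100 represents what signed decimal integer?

-612

pattern = 10110011100 (MSB is 1 ⇒ negative)
Invert: 01001100011, add 1 → 01001100100 = 612, so the value is -612.
(Equivalently: 1436 - 2^11 = 1436 - 2048 = -612.)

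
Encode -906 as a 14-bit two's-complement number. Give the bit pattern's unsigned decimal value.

15478

906 in 14 bits: 00001110001010
Invert: 11110001110101
Add 1:  11110001110110 = 15478
(Check: 2^14 - 906 = 16384 - 906 = 15478.)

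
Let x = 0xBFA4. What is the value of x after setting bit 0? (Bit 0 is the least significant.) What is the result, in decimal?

49061

x = 1011111110100100
bit 0 is currently 0; set it via x | (1 << 0) = x | 1
→ 1011111110100101 = 49061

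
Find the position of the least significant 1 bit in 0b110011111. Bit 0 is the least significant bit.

0b110011111 = 110011111
Trailing zeros: 0, so the lowest set bit is bit 0 (value 1).

0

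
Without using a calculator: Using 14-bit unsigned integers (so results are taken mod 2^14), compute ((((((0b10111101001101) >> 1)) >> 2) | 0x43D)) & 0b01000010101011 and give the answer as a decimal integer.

0b10111101001101 = 10111101001101
→ >> 1 → 01011110100110 = 6054
→ >> 2 → 00010111101001 = 1513
0x43D = 00010000111101
→ | → 00010111111101 = 1533
0b01000010101011 = 01000010101011
→ & → 00000010101001 = 169

169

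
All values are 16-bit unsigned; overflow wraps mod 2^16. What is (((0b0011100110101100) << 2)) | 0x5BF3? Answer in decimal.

65523

0b0011100110101100 = 0011100110101100
→ << 2 (mod 2^16) → 1110011010110000 = 59056
0x5BF3 = 0101101111110011
→ | → 1111111111110011 = 65523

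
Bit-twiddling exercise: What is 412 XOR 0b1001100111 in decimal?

1019

412 = 0110011100
b = 1001100111
XOR → 1111111011 = 1019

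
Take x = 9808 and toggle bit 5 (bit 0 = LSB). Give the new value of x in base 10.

x = 10011001010000
bit 5 is currently 0; toggle it via x ^ (1 << 5) = x ^ 32
→ 10011001110000 = 9840

9840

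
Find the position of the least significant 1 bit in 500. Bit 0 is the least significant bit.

2

500 = 111110100
Trailing zeros: 2, so the lowest set bit is bit 2 (value 4).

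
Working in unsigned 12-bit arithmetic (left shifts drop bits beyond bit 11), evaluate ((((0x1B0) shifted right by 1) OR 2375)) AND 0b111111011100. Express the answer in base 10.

2524

0x1B0 = 000110110000
→ shifted right by 1 → 000011011000 = 216
2375 = 100101000111
→ OR → 100111011111 = 2527
0b111111011100 = 111111011100
→ AND → 100111011100 = 2524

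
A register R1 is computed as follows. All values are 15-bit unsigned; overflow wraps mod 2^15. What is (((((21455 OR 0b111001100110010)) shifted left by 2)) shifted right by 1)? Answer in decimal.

21455 = 101001111001111
0b111001100110010 = 111001100110010
→ OR → 111001111111111 = 29695
→ shifted left by 2 (mod 2^15) → 100111111111100 = 20476
→ shifted right by 1 → 010011111111110 = 10238

10238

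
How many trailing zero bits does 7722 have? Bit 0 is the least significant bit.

1

7722 = 1111000101010
Trailing zeros: 1, so the lowest set bit is bit 1 (value 2).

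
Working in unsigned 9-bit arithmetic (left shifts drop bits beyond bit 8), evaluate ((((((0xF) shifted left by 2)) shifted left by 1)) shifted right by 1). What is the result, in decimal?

0xF = 000001111
→ shifted left by 2 (mod 2^9) → 000111100 = 60
→ shifted left by 1 (mod 2^9) → 001111000 = 120
→ shifted right by 1 → 000111100 = 60

60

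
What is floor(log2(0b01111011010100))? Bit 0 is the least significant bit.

12

0b01111011010100 = 1111011010100
The topmost 1 is at position 12 (since 2^12 = 4096 ≤ 7892 < 8192).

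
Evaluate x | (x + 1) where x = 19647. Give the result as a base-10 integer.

x = 100110010111111 = 19647
x + 1 = 100110011000000
OR    = 100110011111111 = 19711
(x | (x + 1) sets the lowest cleared bit.)

19711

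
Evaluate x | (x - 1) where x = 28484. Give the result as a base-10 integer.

x = 110111101000100 = 28484
x - 1 = 110111101000011
OR    = 110111101000111 = 28487
(x | (x - 1) sets all bits below the lowest set bit.)

28487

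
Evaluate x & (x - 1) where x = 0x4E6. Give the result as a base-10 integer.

x = 10011100110 = 1254
x - 1 = 10011100101
AND   = 10011100100 = 1252
(x & (x - 1) clears the lowest set bit of x.)

1252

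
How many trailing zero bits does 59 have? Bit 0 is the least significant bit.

0

59 = 111011
Trailing zeros: 0, so the lowest set bit is bit 0 (value 1).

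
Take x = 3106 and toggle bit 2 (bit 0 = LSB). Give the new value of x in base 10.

x = 0110000100010
bit 2 is currently 0; toggle it via x ^ (1 << 2) = x ^ 4
→ 0110000100110 = 3110

3110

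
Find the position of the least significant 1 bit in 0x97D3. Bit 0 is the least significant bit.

0x97D3 = 1001011111010011
Trailing zeros: 0, so the lowest set bit is bit 0 (value 1).

0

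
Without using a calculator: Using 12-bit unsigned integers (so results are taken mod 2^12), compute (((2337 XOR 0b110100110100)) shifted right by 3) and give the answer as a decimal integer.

2337 = 100100100001
0b110100110100 = 110100110100
→ XOR → 010000010101 = 1045
→ shifted right by 3 → 000010000010 = 130

130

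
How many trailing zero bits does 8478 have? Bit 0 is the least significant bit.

1

8478 = 10000100011110
Trailing zeros: 1, so the lowest set bit is bit 1 (value 2).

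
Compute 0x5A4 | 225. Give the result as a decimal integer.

1509

0x5A4 = 10110100100
225 = 00011100001
 OR → 10111100101 = 1509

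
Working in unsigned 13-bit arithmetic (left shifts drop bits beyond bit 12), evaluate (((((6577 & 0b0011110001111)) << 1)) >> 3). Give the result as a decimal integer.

96

6577 = 1100110110001
0b0011110001111 = 0011110001111
→ & → 0000110000001 = 385
→ << 1 (mod 2^13) → 0001100000010 = 770
→ >> 3 → 0000001100000 = 96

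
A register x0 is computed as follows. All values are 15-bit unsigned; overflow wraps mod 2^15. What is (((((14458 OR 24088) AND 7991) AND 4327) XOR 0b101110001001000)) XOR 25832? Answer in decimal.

14458 = 011100001111010
24088 = 101111000011000
→ OR → 111111001111010 = 32378
7991 = 001111100110111
→ AND → 001111000110010 = 7730
4327 = 001000011100111
→ AND → 001000000100010 = 4130
0b101110001001000 = 101110001001000
→ XOR → 100110001101010 = 19562
25832 = 110010011101000
→ XOR → 010100010000010 = 10370

10370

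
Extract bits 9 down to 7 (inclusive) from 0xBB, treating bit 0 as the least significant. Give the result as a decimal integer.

1

v = 00010111011
Shift right by 7: 0001
Mask low 3 bits: 001 = 1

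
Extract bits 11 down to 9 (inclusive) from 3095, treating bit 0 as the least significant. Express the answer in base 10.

6

v = 110000010111
Shift right by 9: 110
Mask low 3 bits: 110 = 6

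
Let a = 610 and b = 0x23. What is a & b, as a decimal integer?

34

610 = 1001100010
0x23 = 0000100011
AND → 0000100010 = 34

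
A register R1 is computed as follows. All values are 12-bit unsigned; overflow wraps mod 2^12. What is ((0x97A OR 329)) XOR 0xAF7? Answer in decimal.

908

0x97A = 100101111010
329 = 000101001001
→ OR → 100101111011 = 2427
0xAF7 = 101011110111
→ XOR → 001110001100 = 908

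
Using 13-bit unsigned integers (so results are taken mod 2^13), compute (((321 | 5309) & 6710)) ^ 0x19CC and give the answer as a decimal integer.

2552

321 = 0000101000001
5309 = 1010010111101
→ | → 1010111111101 = 5629
6710 = 1101000110110
→ & → 1000000110100 = 4148
0x19CC = 1100111001100
→ ^ → 0100111111000 = 2552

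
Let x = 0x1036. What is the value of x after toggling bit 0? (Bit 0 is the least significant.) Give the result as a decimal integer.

x = 1000000110110
bit 0 is currently 0; toggle it via x ^ (1 << 0) = x ^ 1
→ 1000000110111 = 4151

4151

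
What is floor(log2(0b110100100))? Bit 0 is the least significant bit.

0b110100100 = 110100100
The topmost 1 is at position 8 (since 2^8 = 256 ≤ 420 < 512).

8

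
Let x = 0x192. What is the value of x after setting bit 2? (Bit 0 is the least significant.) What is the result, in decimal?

x = 0110010010
bit 2 is currently 0; set it via x | (1 << 2) = x | 4
→ 0110010110 = 406

406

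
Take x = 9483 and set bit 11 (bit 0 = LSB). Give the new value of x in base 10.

11531

x = 10010100001011
bit 11 is currently 0; set it via x | (1 << 11) = x | 2048
→ 10110100001011 = 11531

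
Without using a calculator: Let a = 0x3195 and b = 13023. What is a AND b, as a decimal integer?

0x3195 = 11000110010101
13023 = 11001011011111
AND → 11000010010101 = 12437

12437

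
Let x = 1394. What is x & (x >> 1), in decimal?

48

x = 10101110010 = 1394
x>>1 = 01010111001
AND  = 00000110000 = 48
(x & (x >> 1) has a 1 wherever x has two consecutive 1 bits.)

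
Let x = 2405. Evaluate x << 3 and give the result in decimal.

19240

2405 = 000100101100101
shift left by 3 → 100101100101000 = 19240
(equivalently, 2405 × 2^3 = 2405 × 8)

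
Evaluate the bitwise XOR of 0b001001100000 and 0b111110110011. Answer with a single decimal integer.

a = 001001100000
b = 111110110011
XOR → 110111010011 = 3539

3539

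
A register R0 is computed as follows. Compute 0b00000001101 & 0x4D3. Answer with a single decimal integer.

1

a = 00000001101
0x4D3 = 10011010011
AND → 00000000001 = 1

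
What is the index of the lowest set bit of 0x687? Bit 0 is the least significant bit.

0x687 = 11010000111
Trailing zeros: 0, so the lowest set bit is bit 0 (value 1).

0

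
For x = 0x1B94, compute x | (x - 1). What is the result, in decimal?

x = 1101110010100 = 7060
x - 1 = 1101110010011
OR    = 1101110010111 = 7063
(x | (x - 1) sets all bits below the lowest set bit.)

7063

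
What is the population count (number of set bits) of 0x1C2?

0x1C2 = 111000010
Count the 1s: 1 + 1 + 1 + 1 = 4

4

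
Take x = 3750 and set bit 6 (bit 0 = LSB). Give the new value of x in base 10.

3814

x = 0111010100110
bit 6 is currently 0; set it via x | (1 << 6) = x | 64
→ 0111011100110 = 3814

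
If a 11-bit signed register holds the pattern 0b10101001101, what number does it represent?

-691

pattern = 10101001101 (MSB is 1 ⇒ negative)
Invert: 01010110010, add 1 → 01010110011 = 691, so the value is -691.
(Equivalently: 1357 - 2^11 = 1357 - 2048 = -691.)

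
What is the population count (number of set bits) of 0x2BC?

6

0x2BC = 1010111100
Count the 1s: 1 + 1 + 1 + 1 + 1 + 1 = 6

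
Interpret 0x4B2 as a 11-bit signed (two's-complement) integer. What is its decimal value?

-846

pattern = 10010110010 (MSB is 1 ⇒ negative)
Invert: 01101001101, add 1 → 01101001110 = 846, so the value is -846.
(Equivalently: 1202 - 2^11 = 1202 - 2048 = -846.)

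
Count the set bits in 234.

234 = 11101010
Count the 1s: 1 + 1 + 1 + 1 + 1 = 5

5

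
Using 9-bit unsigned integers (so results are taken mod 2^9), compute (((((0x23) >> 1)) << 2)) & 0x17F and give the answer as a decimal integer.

0x23 = 000100011
→ >> 1 → 000010001 = 17
→ << 2 (mod 2^9) → 001000100 = 68
0x17F = 101111111
→ & → 001000100 = 68

68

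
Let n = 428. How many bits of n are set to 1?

428 = 110101100
Count the 1s: 1 + 1 + 1 + 1 + 1 = 5

5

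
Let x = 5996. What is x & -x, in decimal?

x = 1011101101100 = 5996
-x (two's complement) = …0100010010100
AND   = 0000000000100 = 4
(x & -x isolates the lowest set bit of x.)

4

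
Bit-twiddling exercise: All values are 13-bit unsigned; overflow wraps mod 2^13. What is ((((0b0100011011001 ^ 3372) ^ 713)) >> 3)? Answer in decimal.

0b0100011011001 = 0100011011001
3372 = 0110100101100
→ ^ → 0010111110101 = 1525
713 = 0001011001001
→ ^ → 0011100111100 = 1852
→ >> 3 → 0000011100111 = 231

231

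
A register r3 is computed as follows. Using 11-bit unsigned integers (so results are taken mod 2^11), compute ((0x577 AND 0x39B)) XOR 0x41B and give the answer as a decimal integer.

0x577 = 10101110111
0x39B = 01110011011
→ AND → 00100010011 = 275
0x41B = 10000011011
→ XOR → 10100001000 = 1288

1288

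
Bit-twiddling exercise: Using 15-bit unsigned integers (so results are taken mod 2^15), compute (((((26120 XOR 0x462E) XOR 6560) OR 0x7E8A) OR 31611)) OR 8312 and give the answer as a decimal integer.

32767

26120 = 110011000001000
0x462E = 100011000101110
→ XOR → 010000000100110 = 8230
6560 = 001100110100000
→ XOR → 011100110000110 = 14726
0x7E8A = 111111010001010
→ OR → 111111110001110 = 32654
31611 = 111101101111011
→ OR → 111111111111111 = 32767
8312 = 010000001111000
→ OR → 111111111111111 = 32767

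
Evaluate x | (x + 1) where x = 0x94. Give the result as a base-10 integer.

149

x = 10010100 = 148
x + 1 = 10010101
OR    = 10010101 = 149
(x | (x + 1) sets the lowest cleared bit.)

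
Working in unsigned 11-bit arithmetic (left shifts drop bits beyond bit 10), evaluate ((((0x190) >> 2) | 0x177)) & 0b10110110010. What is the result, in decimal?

306

0x190 = 00110010000
→ >> 2 → 00001100100 = 100
0x177 = 00101110111
→ | → 00101110111 = 375
0b10110110010 = 10110110010
→ & → 00100110010 = 306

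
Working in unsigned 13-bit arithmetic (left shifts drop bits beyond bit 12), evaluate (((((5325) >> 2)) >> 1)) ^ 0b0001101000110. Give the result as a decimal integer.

479

5325 = 1010011001101
→ >> 2 → 0010100110011 = 1331
→ >> 1 → 0001010011001 = 665
0b0001101000110 = 0001101000110
→ ^ → 0000111011111 = 479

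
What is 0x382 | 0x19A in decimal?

922

0x382 = 1110000010
0x19A = 0110011010
 OR → 1110011010 = 922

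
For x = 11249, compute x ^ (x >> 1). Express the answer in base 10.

15881

x = 10101111110001 = 11249
x>>1 = 01010111111000
XOR  = 11111000001001 = 15881
(x ^ (x >> 1) gives the standard binary-reflected Gray code of x.)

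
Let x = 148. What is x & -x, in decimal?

4

x = 10010100 = 148
-x (two's complement) = …01101100
AND   = 00000100 = 4
(x & -x isolates the lowest set bit of x.)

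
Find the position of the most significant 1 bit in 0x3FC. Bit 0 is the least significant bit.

9

0x3FC = 1111111100
The topmost 1 is at position 9 (since 2^9 = 512 ≤ 1020 < 1024).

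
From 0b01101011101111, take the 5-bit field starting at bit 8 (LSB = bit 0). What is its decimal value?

26

v = 01101011101111
Shift right by 8: 011010
Mask low 5 bits: 11010 = 26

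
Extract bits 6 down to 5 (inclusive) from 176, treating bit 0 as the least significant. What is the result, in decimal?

v = 0010110000
Shift right by 5: 00101
Mask low 2 bits: 01 = 1

1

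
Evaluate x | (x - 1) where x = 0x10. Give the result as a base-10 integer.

31

x = 10000 = 16
x - 1 = 01111
OR    = 11111 = 31
(x | (x - 1) sets all bits below the lowest set bit.)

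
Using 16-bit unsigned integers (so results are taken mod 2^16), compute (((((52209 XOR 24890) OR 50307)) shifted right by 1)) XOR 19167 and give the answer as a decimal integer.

52209 = 1100101111110001
24890 = 0110000100111010
→ XOR → 1010101011001011 = 43723
50307 = 1100010010000011
→ OR → 1110111011001011 = 61131
→ shifted right by 1 → 0111011101100101 = 30565
19167 = 0100101011011111
→ XOR → 0011110110111010 = 15802

15802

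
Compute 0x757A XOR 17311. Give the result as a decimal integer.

0x757A = 111010101111010
17311 = 100001110011111
XOR → 011011011100101 = 14053

14053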